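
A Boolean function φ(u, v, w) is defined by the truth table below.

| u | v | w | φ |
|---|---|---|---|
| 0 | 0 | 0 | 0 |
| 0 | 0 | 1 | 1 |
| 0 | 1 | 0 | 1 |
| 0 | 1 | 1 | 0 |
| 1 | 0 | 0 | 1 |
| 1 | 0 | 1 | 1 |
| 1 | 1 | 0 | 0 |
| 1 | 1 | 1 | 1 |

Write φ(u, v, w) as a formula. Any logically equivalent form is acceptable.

φ(u, v, w) = not ((((not u and not v) and not w) or ((not u and v) and w)) or ((u and v) and not w))

The 0-rows are (0,0,0), (0,1,1), (1,1,0). Take each as a conjunction (¬u·¬v·¬w, ¬u·v·w, u·v·¬w), form their disjunction, and complement — that gives a formula that is 1 everywhere φ is.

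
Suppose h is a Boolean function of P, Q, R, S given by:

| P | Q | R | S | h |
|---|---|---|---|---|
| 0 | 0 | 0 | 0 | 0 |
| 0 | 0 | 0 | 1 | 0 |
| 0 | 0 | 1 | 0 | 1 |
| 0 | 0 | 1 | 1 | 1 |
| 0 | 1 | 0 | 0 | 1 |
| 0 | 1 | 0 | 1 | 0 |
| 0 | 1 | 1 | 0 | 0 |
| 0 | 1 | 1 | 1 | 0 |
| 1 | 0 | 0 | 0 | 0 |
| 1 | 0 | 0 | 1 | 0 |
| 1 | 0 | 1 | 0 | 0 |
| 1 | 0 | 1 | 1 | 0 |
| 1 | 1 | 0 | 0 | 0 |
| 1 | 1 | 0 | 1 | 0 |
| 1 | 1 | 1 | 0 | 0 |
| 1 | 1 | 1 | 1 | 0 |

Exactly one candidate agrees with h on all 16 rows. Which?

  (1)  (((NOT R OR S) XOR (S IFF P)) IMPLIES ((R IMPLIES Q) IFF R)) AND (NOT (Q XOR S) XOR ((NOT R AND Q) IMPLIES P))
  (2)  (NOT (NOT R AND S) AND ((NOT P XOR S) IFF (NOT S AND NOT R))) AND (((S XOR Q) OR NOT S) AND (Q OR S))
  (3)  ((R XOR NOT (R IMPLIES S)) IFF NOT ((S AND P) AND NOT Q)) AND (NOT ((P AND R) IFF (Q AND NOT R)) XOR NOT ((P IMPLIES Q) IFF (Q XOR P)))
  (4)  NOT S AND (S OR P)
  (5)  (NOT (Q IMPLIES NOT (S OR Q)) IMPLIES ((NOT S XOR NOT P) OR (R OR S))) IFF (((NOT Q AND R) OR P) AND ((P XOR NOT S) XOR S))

(1): at (0,0,1,0) it gives 0, but h = 1 — eliminated.
(2): at (0,0,1,0) it gives 0, but h = 1 — eliminated.
(3): at (0,0,1,0) it gives 0, but h = 1 — eliminated.
(4): at (0,0,1,0) it gives 0, but h = 1 — eliminated.
Only (5) survives; checking it on all 16 rows confirms it matches h.

5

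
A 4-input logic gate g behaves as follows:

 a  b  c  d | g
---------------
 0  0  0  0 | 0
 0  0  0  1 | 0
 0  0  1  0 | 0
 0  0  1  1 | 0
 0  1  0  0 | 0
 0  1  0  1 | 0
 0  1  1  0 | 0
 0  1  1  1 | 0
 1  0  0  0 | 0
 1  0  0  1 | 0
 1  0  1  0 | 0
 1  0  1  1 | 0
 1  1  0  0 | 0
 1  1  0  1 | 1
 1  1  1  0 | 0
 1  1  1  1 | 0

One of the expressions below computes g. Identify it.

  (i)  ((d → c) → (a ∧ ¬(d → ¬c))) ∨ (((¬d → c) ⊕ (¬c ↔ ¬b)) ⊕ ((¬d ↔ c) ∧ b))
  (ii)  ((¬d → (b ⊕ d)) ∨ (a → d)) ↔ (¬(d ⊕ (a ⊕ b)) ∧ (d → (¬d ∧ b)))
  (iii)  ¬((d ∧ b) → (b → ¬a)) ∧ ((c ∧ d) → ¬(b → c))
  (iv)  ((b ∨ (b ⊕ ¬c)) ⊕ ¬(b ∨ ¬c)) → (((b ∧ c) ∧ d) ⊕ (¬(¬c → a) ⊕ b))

(i) fails at (0,0,0,0): the formula yields 1, g is 0.
(ii) fails at (0,0,0,0): the formula yields 1, g is 0.
(iv) fails at (0,0,0,0): the formula yields 1, g is 0.
That leaves (iii). Evaluating it on every row reproduces the table of g exactly.

iii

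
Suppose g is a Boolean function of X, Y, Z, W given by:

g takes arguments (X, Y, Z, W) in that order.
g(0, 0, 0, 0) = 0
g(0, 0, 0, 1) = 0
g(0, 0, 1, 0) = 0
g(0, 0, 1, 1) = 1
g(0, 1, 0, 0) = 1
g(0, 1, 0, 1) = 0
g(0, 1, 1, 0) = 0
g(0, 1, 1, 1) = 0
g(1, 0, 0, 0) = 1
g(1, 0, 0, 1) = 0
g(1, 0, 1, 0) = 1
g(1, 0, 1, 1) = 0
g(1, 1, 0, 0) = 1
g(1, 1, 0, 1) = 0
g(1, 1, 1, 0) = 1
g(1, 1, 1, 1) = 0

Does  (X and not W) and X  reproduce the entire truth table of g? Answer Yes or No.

Test each input against both g and the formula:
  X=0, Y=0, Z=0, W=0: formula gives 0, g = 0 ✓
  X=0, Y=0, Z=0, W=1: formula gives 0, g = 0 ✓
  X=0, Y=0, Z=1, W=0: formula gives 0, g = 0 ✓
  X=0, Y=0, Z=1, W=1: formula gives 0, but g = 1 ✗
Row (0,0,1,1) is a counterexample, so the formula is not equivalent to g.

No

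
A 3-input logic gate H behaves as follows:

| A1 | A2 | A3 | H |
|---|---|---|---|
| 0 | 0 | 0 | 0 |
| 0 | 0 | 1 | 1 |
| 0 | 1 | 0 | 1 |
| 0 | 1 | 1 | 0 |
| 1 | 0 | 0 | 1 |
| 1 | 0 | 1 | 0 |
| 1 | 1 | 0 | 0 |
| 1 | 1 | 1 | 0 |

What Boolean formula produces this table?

Collect the rows where H=1 — (0,0,1), (0,1,0), (1,0,0) — and write one minterm per row: ¬A1·¬A2·A3, ¬A1·A2·¬A3, A1·¬A2·¬A3. Their union (logical OR) reproduces the table exactly.

H(A1, A2, A3) = (((~A1 & ~A2) & A3) | ((~A1 & A2) & ~A3)) | ((A1 & ~A2) & ~A3)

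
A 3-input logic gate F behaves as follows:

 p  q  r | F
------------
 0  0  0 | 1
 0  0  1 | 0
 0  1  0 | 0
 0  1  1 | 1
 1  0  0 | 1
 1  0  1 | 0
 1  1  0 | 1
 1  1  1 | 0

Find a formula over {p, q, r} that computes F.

F(p, q, r) = ((((¬p ∧ ¬q) ∧ ¬r) ∨ ((¬p ∧ q) ∧ r)) ∨ ((p ∧ ¬q) ∧ ¬r)) ∨ ((p ∧ q) ∧ ¬r)

F=1 on 4 inputs: (0,0,0), (0,1,1), (1,0,0), (1,1,0). Reading each as a conjunction of literals (¬p·¬q·¬r, ¬p·q·r, p·¬q·¬r, p·q·¬r) and taking the OR gives the canonical DNF.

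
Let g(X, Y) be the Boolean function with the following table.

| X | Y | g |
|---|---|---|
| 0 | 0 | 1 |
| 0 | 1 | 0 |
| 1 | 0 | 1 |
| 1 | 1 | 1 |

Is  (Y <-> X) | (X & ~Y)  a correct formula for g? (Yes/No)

Yes

Evaluate (Y <-> X) | (X & ~Y) on each row and compare to g:
  X=0, Y=0: formula gives 1, g = 1 ✓
  X=0, Y=1: formula gives 0, g = 0 ✓
  X=1, Y=0: formula gives 1, g = 1 ✓
  X=1, Y=1: formula gives 1, g = 1 ✓
All 4 rows match — the expression computes g exactly.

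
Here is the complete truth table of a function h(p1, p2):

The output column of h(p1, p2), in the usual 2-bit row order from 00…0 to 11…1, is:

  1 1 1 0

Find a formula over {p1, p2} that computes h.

The output is 0 only when every input is 1 — NAND of all inputs.

h(p1, p2) = NOT (p1 AND p2)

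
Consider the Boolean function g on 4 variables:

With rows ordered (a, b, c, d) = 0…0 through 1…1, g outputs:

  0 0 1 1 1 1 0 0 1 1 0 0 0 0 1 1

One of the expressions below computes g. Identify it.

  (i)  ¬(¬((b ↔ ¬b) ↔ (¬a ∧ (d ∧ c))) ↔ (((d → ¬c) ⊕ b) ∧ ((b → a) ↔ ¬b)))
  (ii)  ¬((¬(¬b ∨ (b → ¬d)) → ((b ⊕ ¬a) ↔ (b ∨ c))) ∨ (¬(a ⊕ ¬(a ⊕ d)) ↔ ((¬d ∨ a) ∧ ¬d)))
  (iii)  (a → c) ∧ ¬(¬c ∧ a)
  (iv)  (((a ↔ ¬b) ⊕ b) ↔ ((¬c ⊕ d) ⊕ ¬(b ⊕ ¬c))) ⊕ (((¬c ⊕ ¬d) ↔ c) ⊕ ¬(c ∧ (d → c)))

iv

(i) disagrees with g on (0,0,0,0) (formula → 1, table → 0); rule it out.
(ii) disagrees with g on (0,0,1,0) (formula → 0, table → 1); rule it out.
(iii) disagrees with g on (0,0,0,0) (formula → 1, table → 0); rule it out.
That leaves (iv). Evaluating it on every row reproduces the table of g exactly.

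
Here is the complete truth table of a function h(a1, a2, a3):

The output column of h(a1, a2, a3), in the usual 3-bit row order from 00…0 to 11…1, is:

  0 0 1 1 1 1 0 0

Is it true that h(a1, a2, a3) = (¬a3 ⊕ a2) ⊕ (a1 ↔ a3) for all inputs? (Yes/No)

Yes

Test each input against both h and the formula:
  a1=0, a2=0, a3=0: formula gives 0, h = 0 ✓
  a1=0, a2=0, a3=1: formula gives 0, h = 0 ✓
  a1=0, a2=1, a3=0: formula gives 1, h = 1 ✓
  a1=0, a2=1, a3=1: formula gives 1, h = 1 ✓
  a1=1, a2=0, a3=0: formula gives 1, h = 1 ✓
  … (the remaining 3 rows also agree.)
All 8 rows match — the expression computes h exactly.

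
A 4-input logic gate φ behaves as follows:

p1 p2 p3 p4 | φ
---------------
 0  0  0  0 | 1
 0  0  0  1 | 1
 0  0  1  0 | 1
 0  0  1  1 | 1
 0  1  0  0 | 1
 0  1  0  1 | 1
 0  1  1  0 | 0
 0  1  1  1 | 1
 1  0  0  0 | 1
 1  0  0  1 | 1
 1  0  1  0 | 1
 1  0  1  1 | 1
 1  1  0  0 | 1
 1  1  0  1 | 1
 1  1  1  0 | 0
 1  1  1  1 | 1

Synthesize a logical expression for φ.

φ(p1, p2, p3, p4) = ~((((~p1 & p2) & p3) & ~p4) | (((p1 & p2) & p3) & ~p4))

There are just 2 zero rows: (0,1,1,0), (1,1,1,0). Their minterms are ¬p1·p2·p3·¬p4, p1·p2·p3·¬p4; the OR of those covers precisely the 0-outputs, and negating it yields φ.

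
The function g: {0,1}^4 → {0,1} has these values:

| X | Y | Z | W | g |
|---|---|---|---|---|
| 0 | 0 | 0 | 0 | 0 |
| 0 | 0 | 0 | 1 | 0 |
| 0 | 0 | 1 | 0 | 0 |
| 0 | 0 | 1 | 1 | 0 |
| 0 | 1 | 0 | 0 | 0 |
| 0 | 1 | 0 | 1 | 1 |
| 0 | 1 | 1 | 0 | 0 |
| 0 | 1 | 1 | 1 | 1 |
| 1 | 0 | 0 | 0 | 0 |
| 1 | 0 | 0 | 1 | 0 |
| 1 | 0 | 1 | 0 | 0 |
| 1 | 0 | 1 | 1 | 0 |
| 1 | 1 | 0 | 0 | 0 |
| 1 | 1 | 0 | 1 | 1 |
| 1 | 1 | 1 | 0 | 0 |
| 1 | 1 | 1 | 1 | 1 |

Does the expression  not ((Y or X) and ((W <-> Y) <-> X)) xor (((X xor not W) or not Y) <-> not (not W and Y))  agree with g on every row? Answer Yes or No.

No

Test each input against both g and the formula:
  X=0, Y=0, Z=0, W=0: formula gives 0, g = 0 ✓
  X=0, Y=0, Z=0, W=1: formula gives 0, g = 0 ✓
  X=0, Y=0, Z=1, W=0: formula gives 0, g = 0 ✓
  X=0, Y=0, Z=1, W=1: formula gives 0, g = 0 ✓
  …
  X=1, Y=0, Z=0, W=0: formula gives 1, but g = 0 ✗
A single disagreement suffices: at (1,0,0,0) they differ, so the formula does not compute g.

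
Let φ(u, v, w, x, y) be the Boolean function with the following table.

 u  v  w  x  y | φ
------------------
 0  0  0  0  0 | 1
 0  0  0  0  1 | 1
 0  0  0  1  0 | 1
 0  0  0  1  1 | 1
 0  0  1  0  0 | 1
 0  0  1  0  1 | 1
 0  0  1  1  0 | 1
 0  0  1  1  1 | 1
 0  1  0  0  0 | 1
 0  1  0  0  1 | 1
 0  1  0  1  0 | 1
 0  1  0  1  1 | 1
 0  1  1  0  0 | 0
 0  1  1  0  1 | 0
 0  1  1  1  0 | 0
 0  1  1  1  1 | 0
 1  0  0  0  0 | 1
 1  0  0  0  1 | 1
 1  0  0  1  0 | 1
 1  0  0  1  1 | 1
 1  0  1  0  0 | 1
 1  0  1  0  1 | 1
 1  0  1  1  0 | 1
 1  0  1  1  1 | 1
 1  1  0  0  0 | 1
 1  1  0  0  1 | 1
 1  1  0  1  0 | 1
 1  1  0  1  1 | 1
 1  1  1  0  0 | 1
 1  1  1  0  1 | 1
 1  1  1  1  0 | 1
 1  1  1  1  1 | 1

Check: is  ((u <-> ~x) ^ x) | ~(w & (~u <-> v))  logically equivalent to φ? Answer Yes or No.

Test each input against both φ and the formula:
  u=0, v=0, w=0, x=0, y=0: formula gives 1, φ = 1 ✓
  u=0, v=0, w=0, x=0, y=1: formula gives 1, φ = 1 ✓
  u=0, v=0, w=0, x=1, y=0: formula gives 1, φ = 1 ✓
  u=0, v=0, w=0, x=1, y=1: formula gives 1, φ = 1 ✓
  …and likewise for the remaining 28 rows.
All 32 rows match — the expression computes φ exactly.

Yes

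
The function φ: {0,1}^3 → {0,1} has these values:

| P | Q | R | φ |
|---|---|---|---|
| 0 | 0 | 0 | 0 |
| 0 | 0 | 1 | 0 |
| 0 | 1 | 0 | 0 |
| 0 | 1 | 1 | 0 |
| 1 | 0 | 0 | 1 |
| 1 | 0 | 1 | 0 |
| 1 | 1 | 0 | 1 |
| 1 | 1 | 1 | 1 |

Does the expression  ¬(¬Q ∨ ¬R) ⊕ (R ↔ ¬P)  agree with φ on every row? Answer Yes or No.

No

Test each input against both φ and the formula:
  P=0, Q=0, R=0: formula gives 0, φ = 0 ✓
  P=0, Q=0, R=1: formula gives 1, but φ = 0 ✗
Since they disagree at (0,0,1), the expression is not a correct formula for φ.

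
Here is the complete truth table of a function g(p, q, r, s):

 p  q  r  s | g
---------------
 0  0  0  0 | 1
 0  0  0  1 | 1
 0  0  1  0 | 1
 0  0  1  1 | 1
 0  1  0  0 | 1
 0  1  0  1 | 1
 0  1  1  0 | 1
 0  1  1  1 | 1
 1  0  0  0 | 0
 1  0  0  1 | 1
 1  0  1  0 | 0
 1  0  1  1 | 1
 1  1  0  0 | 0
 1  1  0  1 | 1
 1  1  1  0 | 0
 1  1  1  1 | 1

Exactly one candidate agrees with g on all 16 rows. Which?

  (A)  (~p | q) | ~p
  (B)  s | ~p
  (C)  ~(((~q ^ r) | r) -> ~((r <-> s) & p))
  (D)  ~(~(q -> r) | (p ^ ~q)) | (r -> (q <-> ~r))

B

(A): at (1,0,0,1) it gives 0, but g = 1 — eliminated.
(C): at (0,0,0,0) it gives 0, but g = 1 — eliminated.
(D): at (1,0,0,0) it gives 1, but g = 0 — eliminated.
(B) is the remaining candidate, and it agrees with g on all 16 inputs.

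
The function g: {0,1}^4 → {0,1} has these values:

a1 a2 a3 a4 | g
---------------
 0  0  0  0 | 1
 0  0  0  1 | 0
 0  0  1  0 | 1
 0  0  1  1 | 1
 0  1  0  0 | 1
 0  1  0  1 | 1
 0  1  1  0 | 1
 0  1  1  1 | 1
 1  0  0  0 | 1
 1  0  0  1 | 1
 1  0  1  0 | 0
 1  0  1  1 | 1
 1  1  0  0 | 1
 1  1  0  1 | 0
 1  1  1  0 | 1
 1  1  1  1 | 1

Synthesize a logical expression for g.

g(a1, a2, a3, a4) = ~(((((~a1 & ~a2) & ~a3) & a4) | (((a1 & ~a2) & a3) & ~a4)) | (((a1 & a2) & ~a3) & a4))

There are just 3 zero rows: (0,0,0,1), (1,0,1,0), (1,1,0,1). Their minterms are ¬a1·¬a2·¬a3·a4, a1·¬a2·a3·¬a4, a1·a2·¬a3·a4; the OR of those covers precisely the 0-outputs, and negating it yields g.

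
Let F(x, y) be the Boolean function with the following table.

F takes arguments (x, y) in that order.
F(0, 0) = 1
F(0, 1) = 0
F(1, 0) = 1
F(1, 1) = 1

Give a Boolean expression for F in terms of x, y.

F(x, y) = not (not x and y)

F is 0 on exactly one input, (0,1), whose minterm is ¬x·y. So F is the negation of that single conjunction.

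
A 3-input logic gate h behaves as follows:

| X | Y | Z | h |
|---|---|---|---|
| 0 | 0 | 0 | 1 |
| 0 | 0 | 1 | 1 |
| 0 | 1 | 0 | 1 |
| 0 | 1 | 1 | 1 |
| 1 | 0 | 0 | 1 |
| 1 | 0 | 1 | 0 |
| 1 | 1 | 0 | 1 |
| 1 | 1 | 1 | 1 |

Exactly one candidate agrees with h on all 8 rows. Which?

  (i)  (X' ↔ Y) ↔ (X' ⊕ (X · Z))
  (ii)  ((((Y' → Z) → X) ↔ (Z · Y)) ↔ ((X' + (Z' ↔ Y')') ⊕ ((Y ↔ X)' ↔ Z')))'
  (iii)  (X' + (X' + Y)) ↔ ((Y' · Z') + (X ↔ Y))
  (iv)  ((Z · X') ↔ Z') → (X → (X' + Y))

iv

(i) disagrees with h on (0,0,0) (formula → 0, table → 1); rule it out.
(ii) disagrees with h on (1,0,1) (formula → 1, table → 0); rule it out.
(iii) disagrees with h on (0,1,0) (formula → 0, table → 1); rule it out.
That leaves (iv). Evaluating it on every row reproduces the table of h exactly.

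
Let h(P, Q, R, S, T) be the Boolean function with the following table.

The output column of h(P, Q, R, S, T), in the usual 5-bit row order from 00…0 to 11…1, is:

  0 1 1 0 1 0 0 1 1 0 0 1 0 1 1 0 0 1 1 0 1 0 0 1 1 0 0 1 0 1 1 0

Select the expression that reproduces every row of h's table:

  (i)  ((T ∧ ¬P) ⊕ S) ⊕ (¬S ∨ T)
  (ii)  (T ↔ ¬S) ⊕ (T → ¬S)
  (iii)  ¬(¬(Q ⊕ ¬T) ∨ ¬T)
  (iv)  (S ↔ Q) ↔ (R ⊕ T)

iv

(i): at (0,0,0,0,0) it gives 1, but h = 0 — eliminated.
(ii): at (0,0,0,0,0) it gives 1, but h = 0 — eliminated.
(iii): at (0,0,0,0,1) it gives 0, but h = 1 — eliminated.
That leaves (iv). Evaluating it on every row reproduces the table of h exactly.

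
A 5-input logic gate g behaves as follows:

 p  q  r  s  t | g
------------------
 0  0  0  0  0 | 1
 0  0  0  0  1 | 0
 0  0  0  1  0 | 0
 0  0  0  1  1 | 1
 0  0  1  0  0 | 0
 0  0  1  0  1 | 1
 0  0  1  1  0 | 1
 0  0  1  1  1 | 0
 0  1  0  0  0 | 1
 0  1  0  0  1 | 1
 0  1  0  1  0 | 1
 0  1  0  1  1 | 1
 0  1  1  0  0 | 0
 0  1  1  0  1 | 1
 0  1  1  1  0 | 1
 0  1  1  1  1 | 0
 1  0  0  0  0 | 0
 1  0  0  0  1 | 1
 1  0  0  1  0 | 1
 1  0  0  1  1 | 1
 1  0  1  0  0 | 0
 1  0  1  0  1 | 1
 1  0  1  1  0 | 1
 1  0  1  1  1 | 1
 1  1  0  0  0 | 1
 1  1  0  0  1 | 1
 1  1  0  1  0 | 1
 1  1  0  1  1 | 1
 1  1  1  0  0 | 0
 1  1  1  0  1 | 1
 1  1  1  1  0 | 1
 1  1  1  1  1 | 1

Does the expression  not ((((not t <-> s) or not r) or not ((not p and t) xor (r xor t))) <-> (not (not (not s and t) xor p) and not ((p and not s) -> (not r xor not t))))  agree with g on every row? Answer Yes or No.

Test each input against both g and the formula:
  p=0, q=0, r=0, s=0, t=0: formula gives 1, g = 1 ✓
  p=0, q=0, r=0, s=0, t=1: formula gives 1, but g = 0 ✗
Since they disagree at (0,0,0,0,1), the expression is not a correct formula for g.

No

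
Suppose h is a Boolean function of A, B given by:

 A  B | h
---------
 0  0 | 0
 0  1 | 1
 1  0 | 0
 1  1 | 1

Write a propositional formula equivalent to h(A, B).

The output simply equals B.

h(A, B) = B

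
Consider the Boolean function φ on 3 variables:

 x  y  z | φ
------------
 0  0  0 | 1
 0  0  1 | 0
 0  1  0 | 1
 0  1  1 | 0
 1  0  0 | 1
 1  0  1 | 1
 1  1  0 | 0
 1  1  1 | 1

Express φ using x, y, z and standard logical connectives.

There are just 3 zero rows: (0,0,1), (0,1,1), (1,1,0). Their minterms are ¬x·¬y·z, ¬x·y·z, x·y·¬z; the OR of those covers precisely the 0-outputs, and negating it yields φ.

φ(x, y, z) = ~((((~x & ~y) & z) | ((~x & y) & z)) | ((x & y) & ~z))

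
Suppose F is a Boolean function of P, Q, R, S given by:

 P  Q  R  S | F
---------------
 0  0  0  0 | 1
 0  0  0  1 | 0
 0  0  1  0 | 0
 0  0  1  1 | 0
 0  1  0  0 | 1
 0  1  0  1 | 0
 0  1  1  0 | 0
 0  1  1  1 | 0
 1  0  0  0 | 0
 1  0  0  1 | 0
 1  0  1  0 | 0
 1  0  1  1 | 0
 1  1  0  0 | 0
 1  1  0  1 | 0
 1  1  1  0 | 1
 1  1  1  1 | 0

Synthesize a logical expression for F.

F(P, Q, R, S) = ((((¬P ∧ ¬Q) ∧ ¬R) ∧ ¬S) ∨ (((¬P ∧ Q) ∧ ¬R) ∧ ¬S)) ∨ (((P ∧ Q) ∧ R) ∧ ¬S)

F=1 on 3 inputs: (0,0,0,0), (0,1,0,0), (1,1,1,0). Reading each as a conjunction of literals (¬P·¬Q·¬R·¬S, ¬P·Q·¬R·¬S, P·Q·R·¬S) and taking the OR gives the canonical DNF.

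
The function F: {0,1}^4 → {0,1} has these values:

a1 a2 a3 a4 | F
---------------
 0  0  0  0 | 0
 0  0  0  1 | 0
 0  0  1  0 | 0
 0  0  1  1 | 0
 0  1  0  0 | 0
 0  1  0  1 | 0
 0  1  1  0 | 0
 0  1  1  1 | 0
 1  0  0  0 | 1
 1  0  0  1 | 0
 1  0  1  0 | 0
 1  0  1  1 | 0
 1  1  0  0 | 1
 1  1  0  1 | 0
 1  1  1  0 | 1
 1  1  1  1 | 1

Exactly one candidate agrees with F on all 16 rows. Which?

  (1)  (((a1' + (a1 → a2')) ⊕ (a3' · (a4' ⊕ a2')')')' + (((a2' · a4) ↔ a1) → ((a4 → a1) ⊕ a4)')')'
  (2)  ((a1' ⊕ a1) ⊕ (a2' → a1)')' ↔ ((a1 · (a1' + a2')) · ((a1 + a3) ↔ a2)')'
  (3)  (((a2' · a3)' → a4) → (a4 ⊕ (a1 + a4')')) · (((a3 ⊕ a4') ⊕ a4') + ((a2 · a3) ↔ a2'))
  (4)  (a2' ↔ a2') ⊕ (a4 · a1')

1

(2): at (0,0,0,0) it gives 1, but F = 0 — eliminated.
(3): at (0,1,0,0) it gives 1, but F = 0 — eliminated.
(4): at (0,0,0,0) it gives 1, but F = 0 — eliminated.
Only (1) survives; checking it on all 16 rows confirms it matches F.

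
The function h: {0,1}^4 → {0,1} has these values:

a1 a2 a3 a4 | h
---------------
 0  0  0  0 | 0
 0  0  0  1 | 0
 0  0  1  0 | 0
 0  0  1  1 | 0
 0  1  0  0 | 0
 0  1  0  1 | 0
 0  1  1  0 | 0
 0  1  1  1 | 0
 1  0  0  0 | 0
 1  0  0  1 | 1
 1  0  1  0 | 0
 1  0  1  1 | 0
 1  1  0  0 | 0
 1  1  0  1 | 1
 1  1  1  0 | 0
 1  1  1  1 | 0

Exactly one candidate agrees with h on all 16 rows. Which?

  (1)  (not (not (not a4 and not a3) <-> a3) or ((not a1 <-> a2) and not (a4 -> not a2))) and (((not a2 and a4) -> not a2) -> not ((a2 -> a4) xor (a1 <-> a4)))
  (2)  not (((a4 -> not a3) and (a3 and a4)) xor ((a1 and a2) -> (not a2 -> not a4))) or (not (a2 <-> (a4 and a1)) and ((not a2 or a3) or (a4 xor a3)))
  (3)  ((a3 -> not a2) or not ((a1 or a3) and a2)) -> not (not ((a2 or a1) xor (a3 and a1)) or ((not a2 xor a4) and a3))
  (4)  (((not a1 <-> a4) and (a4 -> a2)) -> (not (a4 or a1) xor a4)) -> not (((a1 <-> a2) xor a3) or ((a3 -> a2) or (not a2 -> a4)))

(2) disagrees with h on (0,1,0,1) (formula → 1, table → 0); rule it out.
(3) disagrees with h on (0,1,0,0) (formula → 1, table → 0); rule it out.
(4) disagrees with h on (0,0,1,0) (formula → 1, table → 0); rule it out.
(1) is the remaining candidate, and it agrees with h on all 16 inputs.

1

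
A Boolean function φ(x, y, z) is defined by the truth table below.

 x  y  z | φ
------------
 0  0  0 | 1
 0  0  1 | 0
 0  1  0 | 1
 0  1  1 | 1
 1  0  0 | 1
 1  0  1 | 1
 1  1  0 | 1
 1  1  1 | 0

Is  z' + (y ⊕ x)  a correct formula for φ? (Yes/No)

Check the formula against φ row by row:
  x=0, y=0, z=0: formula gives 1, φ = 1 ✓
  x=0, y=0, z=1: formula gives 0, φ = 0 ✓
  x=0, y=1, z=0: formula gives 1, φ = 1 ✓
  x=0, y=1, z=1: formula gives 1, φ = 1 ✓
  x=1, y=0, z=0: formula gives 1, φ = 1 ✓
  …and likewise for the remaining 3 rows.
Every row agrees, so the formula is equivalent.

Yes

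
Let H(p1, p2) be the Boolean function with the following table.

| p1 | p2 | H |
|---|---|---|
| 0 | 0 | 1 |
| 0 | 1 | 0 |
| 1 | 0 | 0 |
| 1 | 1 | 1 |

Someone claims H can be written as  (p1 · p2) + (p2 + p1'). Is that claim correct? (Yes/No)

No

Evaluate (p1 · p2) + (p2 + p1') on each row and compare to H:
  p1=0, p2=0: formula gives 1, H = 1 ✓
  p1=0, p2=1: formula gives 1, but H = 0 ✗
Row (0,1) is a counterexample, so the formula is not equivalent to H.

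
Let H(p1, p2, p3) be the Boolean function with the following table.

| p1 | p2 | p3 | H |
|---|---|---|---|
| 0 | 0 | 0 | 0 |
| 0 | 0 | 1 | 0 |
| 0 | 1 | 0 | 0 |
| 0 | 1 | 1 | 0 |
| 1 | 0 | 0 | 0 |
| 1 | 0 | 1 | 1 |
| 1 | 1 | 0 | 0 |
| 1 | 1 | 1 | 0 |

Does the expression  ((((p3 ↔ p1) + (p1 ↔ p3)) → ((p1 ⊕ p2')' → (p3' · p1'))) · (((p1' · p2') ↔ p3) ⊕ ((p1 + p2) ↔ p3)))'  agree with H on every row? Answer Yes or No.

Check the formula against H row by row:
  p1=0, p2=0, p3=0: formula gives 0, H = 0 ✓
  p1=0, p2=0, p3=1: formula gives 0, H = 0 ✓
  p1=0, p2=1, p3=0: formula gives 0, H = 0 ✓
  p1=0, p2=1, p3=1: formula gives 0, H = 0 ✓
  p1=1, p2=0, p3=0: formula gives 0, H = 0 ✓
  …and likewise for the remaining 3 rows.
No disagreement on any input; they are logically equivalent.

Yes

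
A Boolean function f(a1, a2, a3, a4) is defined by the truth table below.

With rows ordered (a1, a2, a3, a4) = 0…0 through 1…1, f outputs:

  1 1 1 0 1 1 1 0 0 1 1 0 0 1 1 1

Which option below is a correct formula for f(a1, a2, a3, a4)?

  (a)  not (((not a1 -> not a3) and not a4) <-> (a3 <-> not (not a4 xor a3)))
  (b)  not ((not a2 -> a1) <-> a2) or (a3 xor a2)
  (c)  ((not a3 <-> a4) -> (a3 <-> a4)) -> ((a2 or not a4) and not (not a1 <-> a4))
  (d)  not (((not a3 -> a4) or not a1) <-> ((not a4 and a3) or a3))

c

(a): at (0,0,0,0) it gives 0, but f = 1 — eliminated.
(b): at (0,0,0,0) it gives 0, but f = 1 — eliminated.
(d): at (0,0,1,0) it gives 0, but f = 1 — eliminated.
(c) is the remaining candidate, and it agrees with f on all 16 inputs.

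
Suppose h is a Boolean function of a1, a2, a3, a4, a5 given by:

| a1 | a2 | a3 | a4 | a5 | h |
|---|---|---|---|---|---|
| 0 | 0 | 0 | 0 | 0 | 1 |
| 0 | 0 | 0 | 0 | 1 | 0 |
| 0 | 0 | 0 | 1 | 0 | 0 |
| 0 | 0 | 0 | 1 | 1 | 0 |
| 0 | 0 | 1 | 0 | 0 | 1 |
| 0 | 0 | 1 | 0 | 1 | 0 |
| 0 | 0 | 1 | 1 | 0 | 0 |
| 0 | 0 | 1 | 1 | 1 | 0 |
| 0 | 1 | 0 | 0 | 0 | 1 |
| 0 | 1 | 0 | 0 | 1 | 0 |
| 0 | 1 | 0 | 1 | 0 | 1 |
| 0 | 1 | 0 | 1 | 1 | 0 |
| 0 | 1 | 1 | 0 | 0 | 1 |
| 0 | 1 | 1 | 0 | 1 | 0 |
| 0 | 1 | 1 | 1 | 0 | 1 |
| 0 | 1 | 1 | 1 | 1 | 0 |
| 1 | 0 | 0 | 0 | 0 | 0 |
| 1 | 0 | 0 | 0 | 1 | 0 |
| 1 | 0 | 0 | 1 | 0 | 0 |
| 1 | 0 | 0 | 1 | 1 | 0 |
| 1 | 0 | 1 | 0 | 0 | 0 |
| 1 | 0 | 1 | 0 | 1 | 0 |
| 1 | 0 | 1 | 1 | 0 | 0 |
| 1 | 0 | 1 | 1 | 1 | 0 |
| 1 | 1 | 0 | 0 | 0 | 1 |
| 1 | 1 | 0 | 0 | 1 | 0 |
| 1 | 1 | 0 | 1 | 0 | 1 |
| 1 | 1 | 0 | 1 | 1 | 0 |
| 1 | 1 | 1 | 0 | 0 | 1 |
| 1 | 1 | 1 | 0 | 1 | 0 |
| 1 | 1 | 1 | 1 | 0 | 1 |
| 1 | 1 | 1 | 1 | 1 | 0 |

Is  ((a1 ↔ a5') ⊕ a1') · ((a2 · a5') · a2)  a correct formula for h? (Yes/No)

Test each input against both h and the formula:
  a1=0, a2=0, a3=0, a4=0, a5=0: formula gives 0, but h = 1 ✗
A single disagreement suffices: at (0,0,0,0,0) they differ, so the formula does not compute h.

No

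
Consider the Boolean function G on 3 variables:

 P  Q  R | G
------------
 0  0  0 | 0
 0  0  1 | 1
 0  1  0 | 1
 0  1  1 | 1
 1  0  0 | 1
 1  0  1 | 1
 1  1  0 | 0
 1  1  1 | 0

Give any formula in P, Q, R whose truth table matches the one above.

The 0-rows are (0,0,0), (1,1,0), (1,1,1). Take each as a conjunction (¬P·¬Q·¬R, P·Q·¬R, P·Q·R), form their disjunction, and complement — that gives a formula that is 1 everywhere G is.

G(P, Q, R) = not ((((not P and not Q) and not R) or ((P and Q) and not R)) or ((P and Q) and R))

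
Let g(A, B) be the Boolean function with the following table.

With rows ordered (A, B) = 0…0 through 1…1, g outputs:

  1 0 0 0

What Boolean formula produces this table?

The output is 1 only when every input is 0 — NOR of all inputs.

g(A, B) = ~(A | B)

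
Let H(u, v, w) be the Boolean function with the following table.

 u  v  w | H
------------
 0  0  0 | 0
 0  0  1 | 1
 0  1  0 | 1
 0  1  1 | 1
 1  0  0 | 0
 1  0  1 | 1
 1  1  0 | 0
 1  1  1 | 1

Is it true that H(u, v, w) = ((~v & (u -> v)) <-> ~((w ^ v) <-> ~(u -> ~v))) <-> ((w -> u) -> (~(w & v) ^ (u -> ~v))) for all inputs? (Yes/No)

No

Check the formula against H row by row:
  u=0, v=0, w=0: formula gives 1, but H = 0 ✗
A single disagreement suffices: at (0,0,0) they differ, so the formula does not compute H.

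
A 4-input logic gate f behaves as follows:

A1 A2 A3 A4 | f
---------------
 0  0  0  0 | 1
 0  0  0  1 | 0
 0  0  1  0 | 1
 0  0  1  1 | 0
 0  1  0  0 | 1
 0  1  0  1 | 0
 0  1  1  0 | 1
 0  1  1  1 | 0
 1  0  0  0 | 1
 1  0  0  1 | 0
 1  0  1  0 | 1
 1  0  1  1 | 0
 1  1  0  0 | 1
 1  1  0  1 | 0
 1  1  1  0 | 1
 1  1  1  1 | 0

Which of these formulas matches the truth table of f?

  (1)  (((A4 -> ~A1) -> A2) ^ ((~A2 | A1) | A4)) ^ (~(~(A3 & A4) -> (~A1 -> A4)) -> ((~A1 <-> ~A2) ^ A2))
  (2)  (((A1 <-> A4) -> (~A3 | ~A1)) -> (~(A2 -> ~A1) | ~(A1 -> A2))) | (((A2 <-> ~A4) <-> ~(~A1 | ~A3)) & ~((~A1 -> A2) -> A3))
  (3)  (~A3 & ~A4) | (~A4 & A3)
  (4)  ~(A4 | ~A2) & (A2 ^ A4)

3

(1) fails at (0,0,0,0): the formula yields 0, f is 1.
(2) fails at (0,0,0,0): the formula yields 0, f is 1.
(4) fails at (0,0,0,0): the formula yields 0, f is 1.
Only (3) survives; checking it on all 16 rows confirms it matches f.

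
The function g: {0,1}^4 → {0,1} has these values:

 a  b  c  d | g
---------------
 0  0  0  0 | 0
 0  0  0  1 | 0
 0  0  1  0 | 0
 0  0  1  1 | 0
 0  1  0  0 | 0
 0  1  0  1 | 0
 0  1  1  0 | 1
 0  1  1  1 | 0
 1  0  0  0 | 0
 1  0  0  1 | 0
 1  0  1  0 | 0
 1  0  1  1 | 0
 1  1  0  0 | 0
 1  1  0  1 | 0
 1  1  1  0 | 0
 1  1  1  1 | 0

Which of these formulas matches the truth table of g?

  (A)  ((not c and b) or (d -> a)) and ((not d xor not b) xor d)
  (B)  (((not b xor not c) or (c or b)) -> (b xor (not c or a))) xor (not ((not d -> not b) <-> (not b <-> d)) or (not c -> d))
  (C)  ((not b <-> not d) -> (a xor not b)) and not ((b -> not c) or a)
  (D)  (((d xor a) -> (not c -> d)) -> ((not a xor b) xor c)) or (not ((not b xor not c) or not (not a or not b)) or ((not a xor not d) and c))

C

(A) fails at (0,1,0,0): the formula yields 1, g is 0.
(B) fails at (0,0,1,0): the formula yields 1, g is 0.
(D) fails at (0,0,0,0): the formula yields 1, g is 0.
Only (C) survives; checking it on all 16 rows confirms it matches g.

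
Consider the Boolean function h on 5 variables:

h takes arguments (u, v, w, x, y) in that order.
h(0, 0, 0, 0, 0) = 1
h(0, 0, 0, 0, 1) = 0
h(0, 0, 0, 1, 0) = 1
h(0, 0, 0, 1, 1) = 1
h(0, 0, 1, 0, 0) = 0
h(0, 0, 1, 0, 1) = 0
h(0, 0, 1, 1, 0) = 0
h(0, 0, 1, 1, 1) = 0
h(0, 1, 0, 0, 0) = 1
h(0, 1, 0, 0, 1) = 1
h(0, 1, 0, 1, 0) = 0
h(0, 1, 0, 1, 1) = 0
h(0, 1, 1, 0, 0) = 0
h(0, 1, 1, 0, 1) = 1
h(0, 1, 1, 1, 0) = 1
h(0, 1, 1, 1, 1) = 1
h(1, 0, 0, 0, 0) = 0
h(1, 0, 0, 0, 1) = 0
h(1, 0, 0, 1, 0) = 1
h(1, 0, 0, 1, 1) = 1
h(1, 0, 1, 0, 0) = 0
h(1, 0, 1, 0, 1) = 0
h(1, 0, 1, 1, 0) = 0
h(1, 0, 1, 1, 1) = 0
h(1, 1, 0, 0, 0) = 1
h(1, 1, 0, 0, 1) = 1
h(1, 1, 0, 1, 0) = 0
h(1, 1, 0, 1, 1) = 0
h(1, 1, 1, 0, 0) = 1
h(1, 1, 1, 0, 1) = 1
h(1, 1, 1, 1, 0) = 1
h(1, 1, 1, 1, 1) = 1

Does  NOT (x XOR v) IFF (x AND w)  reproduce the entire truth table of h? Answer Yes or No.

Evaluate NOT (x XOR v) IFF (x AND w) on each row and compare to h:
  u=0, v=0, w=0, x=0, y=0: formula gives 0, but h = 1 ✗
Since they disagree at (0,0,0,0,0), the expression is not a correct formula for h.

No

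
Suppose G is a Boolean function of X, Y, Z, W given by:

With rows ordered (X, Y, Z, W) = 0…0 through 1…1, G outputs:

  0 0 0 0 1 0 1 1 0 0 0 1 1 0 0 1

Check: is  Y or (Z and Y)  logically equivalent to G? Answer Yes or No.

Check the formula against G row by row:
  X=0, Y=0, Z=0, W=0: formula gives 0, G = 0 ✓
  X=0, Y=0, Z=0, W=1: formula gives 0, G = 0 ✓
  X=0, Y=0, Z=1, W=0: formula gives 0, G = 0 ✓
  X=0, Y=0, Z=1, W=1: formula gives 0, G = 0 ✓
  …
  X=0, Y=1, Z=0, W=1: formula gives 1, but G = 0 ✗
A single disagreement suffices: at (0,1,0,1) they differ, so the formula does not compute G.

No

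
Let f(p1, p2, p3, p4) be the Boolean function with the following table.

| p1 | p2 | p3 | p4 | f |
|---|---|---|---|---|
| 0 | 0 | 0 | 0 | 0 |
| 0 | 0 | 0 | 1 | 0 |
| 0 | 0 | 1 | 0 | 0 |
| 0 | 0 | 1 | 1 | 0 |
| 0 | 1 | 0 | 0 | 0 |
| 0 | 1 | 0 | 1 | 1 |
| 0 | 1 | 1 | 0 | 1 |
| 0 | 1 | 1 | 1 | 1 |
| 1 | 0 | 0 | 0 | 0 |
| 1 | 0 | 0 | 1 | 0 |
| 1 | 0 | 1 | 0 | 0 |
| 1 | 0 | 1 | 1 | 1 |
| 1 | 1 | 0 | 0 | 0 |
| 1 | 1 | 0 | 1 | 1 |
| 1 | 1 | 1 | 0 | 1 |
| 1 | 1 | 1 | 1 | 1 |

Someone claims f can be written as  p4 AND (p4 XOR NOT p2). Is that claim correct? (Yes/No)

Check the formula against f row by row:
  p1=0, p2=0, p3=0, p4=0: formula gives 0, f = 0 ✓
  p1=0, p2=0, p3=0, p4=1: formula gives 0, f = 0 ✓
  p1=0, p2=0, p3=1, p4=0: formula gives 0, f = 0 ✓
  p1=0, p2=0, p3=1, p4=1: formula gives 0, f = 0 ✓
  …
  p1=0, p2=1, p3=1, p4=0: formula gives 0, but f = 1 ✗
A single disagreement suffices: at (0,1,1,0) they differ, so the formula does not compute f.

No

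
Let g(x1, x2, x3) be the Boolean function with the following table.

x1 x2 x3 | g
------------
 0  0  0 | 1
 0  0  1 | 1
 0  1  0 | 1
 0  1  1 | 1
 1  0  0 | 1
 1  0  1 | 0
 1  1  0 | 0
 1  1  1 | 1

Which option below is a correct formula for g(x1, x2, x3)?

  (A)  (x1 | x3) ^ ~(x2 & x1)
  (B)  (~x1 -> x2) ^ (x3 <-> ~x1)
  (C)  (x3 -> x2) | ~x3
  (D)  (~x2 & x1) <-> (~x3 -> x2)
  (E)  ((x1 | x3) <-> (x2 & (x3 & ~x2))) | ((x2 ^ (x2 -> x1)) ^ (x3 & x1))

(A): at (0,0,1) it gives 0, but g = 1 — eliminated.
(B): at (0,0,0) it gives 0, but g = 1 — eliminated.
(C): at (0,0,1) it gives 0, but g = 1 — eliminated.
(D): at (0,0,1) it gives 0, but g = 1 — eliminated.
Only (E) survives; checking it on all 8 rows confirms it matches g.

E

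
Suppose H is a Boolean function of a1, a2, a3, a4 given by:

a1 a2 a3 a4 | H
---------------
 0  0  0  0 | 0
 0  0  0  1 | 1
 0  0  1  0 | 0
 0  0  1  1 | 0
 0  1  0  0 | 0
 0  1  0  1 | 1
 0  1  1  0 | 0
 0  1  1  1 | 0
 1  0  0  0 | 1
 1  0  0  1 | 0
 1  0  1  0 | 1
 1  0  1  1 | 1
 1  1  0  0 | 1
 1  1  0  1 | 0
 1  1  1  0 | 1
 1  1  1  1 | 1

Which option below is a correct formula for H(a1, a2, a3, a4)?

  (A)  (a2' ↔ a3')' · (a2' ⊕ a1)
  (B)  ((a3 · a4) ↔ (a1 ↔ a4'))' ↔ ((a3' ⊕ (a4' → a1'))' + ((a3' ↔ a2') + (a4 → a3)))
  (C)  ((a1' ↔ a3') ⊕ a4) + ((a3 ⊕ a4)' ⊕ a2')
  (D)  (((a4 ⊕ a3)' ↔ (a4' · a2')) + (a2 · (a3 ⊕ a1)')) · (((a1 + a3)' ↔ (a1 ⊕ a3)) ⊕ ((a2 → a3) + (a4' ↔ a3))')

(A) disagrees with H on (0,0,0,1) (formula → 0, table → 1); rule it out.
(C) disagrees with H on (0,0,0,0) (formula → 1, table → 0); rule it out.
(D) disagrees with H on (0,0,0,1) (formula → 0, table → 1); rule it out.
Only (B) survives; checking it on all 16 rows confirms it matches H.

B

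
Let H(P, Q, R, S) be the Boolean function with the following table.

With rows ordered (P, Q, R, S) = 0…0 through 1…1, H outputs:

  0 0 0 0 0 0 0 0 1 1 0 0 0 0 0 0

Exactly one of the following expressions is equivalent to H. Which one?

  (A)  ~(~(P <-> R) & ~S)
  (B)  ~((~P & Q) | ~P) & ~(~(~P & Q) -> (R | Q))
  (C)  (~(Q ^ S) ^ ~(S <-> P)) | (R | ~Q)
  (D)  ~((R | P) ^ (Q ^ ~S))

B

(A): at (0,0,0,0) it gives 1, but H = 0 — eliminated.
(C): at (0,0,0,0) it gives 1, but H = 0 — eliminated.
(D): at (0,0,0,1) it gives 1, but H = 0 — eliminated.
Only (B) survives; checking it on all 16 rows confirms it matches H.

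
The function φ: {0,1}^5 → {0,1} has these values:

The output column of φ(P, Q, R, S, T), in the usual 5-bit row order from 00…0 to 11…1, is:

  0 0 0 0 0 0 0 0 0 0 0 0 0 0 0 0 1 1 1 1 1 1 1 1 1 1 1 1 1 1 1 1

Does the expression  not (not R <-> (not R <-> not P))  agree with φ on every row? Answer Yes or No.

Yes

Test each input against both φ and the formula:
  P=0, Q=0, R=0, S=0, T=0: formula gives 0, φ = 0 ✓
  P=0, Q=0, R=0, S=0, T=1: formula gives 0, φ = 0 ✓
  P=0, Q=0, R=0, S=1, T=0: formula gives 0, φ = 0 ✓
  P=0, Q=0, R=0, S=1, T=1: formula gives 0, φ = 0 ✓
  …and likewise for the remaining 28 rows.
No disagreement on any input; they are logically equivalent.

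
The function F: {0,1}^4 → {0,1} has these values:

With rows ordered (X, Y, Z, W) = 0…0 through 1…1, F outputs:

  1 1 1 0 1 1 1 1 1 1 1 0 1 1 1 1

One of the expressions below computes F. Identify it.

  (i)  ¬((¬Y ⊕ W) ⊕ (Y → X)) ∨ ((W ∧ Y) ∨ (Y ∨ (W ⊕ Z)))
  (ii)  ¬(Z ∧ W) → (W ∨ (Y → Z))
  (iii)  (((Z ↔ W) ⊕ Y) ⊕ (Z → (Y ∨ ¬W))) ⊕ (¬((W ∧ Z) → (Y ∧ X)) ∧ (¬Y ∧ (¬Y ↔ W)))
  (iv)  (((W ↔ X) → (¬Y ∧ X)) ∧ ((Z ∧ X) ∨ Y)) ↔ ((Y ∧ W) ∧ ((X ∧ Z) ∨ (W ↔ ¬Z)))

i

(ii): at (0,0,1,1) it gives 1, but F = 0 — eliminated.
(iii): at (0,0,0,0) it gives 0, but F = 1 — eliminated.
(iv): at (0,0,1,1) it gives 1, but F = 0 — eliminated.
Only (i) survives; checking it on all 16 rows confirms it matches F.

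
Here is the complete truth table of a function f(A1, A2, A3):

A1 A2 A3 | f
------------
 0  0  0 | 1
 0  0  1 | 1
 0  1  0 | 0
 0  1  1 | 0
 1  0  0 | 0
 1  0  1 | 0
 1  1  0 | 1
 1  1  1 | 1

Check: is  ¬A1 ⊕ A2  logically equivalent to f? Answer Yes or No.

Evaluate ¬A1 ⊕ A2 on each row and compare to f:
  A1=0, A2=0, A3=0: formula gives 1, f = 1 ✓
  A1=0, A2=0, A3=1: formula gives 1, f = 1 ✓
  A1=0, A2=1, A3=0: formula gives 0, f = 0 ✓
  A1=0, A2=1, A3=1: formula gives 0, f = 0 ✓
  A1=1, A2=0, A3=0: formula gives 0, f = 0 ✓
  … (the remaining 3 rows also agree.)
No disagreement on any input; they are logically equivalent.

Yes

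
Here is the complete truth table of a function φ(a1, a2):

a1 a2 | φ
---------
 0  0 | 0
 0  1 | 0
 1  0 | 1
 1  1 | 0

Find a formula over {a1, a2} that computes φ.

1 only at (1,0): a1 AND NOT a2.

φ(a1, a2) = a1 and not a2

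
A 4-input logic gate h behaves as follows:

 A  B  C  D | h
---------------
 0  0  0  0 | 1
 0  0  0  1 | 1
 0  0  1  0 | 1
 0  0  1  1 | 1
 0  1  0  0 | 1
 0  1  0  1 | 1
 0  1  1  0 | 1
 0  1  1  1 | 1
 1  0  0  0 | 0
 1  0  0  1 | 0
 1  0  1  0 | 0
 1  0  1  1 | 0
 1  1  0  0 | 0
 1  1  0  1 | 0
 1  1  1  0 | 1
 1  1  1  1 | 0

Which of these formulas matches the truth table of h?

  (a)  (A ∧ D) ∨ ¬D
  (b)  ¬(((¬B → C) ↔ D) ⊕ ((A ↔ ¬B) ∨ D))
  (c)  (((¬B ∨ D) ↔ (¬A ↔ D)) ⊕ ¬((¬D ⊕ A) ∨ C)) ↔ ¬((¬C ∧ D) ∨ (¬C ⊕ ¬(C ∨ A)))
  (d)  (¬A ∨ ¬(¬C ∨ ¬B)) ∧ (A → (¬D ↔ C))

(a) fails at (0,0,0,1): the formula yields 0, h is 1.
(b) fails at (0,0,0,0): the formula yields 0, h is 1.
(c) fails at (0,0,0,0): the formula yields 0, h is 1.
That leaves (d). Evaluating it on every row reproduces the table of h exactly.

d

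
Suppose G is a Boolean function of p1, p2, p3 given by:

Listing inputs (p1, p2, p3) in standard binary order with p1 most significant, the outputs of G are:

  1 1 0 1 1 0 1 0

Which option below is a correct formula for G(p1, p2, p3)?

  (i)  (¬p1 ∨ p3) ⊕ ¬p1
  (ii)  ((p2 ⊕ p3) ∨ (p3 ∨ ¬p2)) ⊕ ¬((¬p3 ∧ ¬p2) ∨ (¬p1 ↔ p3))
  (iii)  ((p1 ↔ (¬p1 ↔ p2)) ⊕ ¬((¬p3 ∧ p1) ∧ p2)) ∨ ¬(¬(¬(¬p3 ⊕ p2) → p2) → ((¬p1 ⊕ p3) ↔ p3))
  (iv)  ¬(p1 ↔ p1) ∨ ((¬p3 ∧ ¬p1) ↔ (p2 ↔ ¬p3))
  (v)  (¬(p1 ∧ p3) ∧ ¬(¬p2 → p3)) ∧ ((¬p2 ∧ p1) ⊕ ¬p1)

(i): at (0,0,0) it gives 0, but G = 1 — eliminated.
(iii): at (0,0,0) it gives 0, but G = 1 — eliminated.
(iv): at (0,0,0) it gives 0, but G = 1 — eliminated.
(v): at (0,0,1) it gives 0, but G = 1 — eliminated.
That leaves (ii). Evaluating it on every row reproduces the table of G exactly.

ii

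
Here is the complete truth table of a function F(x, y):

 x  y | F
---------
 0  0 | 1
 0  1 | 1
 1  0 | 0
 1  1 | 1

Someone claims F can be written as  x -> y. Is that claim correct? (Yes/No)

Yes

Check the formula against F row by row:
  x=0, y=0: formula gives 1, F = 1 ✓
  x=0, y=1: formula gives 1, F = 1 ✓
  x=1, y=0: formula gives 0, F = 0 ✓
  x=1, y=1: formula gives 1, F = 1 ✓
All 4 rows match — the expression computes F exactly.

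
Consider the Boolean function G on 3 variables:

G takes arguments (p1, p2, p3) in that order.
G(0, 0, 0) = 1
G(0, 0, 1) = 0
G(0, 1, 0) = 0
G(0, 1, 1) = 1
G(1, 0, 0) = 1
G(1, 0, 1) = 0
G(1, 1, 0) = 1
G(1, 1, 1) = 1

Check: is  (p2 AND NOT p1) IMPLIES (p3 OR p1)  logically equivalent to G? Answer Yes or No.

Evaluate (p2 AND NOT p1) IMPLIES (p3 OR p1) on each row and compare to G:
  p1=0, p2=0, p3=0: formula gives 1, G = 1 ✓
  p1=0, p2=0, p3=1: formula gives 1, but G = 0 ✗
Since they disagree at (0,0,1), the expression is not a correct formula for G.

No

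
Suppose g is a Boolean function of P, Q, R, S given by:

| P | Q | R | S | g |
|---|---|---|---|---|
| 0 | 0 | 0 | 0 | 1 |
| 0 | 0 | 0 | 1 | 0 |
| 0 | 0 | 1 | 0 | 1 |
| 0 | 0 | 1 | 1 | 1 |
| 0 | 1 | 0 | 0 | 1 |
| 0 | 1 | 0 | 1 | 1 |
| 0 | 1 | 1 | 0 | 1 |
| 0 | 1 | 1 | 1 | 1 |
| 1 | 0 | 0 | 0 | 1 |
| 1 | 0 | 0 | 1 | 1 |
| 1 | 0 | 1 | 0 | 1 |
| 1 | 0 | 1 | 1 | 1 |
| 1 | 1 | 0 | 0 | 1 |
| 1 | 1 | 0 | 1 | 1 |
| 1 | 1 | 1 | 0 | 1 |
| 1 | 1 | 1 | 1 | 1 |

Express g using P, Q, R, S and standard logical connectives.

g is 0 on exactly one input, (0,0,0,1), whose minterm is ¬P·¬Q·¬R·S. So g is the negation of that single conjunction.

g(P, Q, R, S) = (((P' · Q') · R') · S)'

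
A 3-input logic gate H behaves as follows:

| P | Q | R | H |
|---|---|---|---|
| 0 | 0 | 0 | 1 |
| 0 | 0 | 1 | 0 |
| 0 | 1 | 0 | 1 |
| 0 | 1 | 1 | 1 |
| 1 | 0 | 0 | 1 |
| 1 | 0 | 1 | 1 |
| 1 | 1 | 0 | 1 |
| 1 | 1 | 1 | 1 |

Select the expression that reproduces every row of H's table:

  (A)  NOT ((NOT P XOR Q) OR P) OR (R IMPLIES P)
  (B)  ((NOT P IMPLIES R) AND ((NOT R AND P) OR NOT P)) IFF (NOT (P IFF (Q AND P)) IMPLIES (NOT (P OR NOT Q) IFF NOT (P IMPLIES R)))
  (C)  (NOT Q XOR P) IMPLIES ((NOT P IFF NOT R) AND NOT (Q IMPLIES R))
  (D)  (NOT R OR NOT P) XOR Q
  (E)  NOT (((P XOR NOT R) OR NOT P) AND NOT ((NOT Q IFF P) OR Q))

(B) disagrees with H on (0,0,0) (formula → 0, table → 1); rule it out.
(C) disagrees with H on (0,0,0) (formula → 0, table → 1); rule it out.
(D) disagrees with H on (0,0,1) (formula → 1, table → 0); rule it out.
(E) disagrees with H on (0,0,0) (formula → 0, table → 1); rule it out.
That leaves (A). Evaluating it on every row reproduces the table of H exactly.

A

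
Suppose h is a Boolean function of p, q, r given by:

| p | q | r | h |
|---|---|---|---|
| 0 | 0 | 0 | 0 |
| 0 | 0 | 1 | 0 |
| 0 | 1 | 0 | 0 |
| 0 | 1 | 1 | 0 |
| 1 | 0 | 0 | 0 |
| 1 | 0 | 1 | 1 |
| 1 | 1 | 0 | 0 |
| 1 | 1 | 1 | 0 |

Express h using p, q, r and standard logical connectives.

h(p, q, r) = (p AND NOT q) AND r

h is 1 on exactly one input, (1,0,1), whose minterm is p·¬q·r. So h is just that conjunction.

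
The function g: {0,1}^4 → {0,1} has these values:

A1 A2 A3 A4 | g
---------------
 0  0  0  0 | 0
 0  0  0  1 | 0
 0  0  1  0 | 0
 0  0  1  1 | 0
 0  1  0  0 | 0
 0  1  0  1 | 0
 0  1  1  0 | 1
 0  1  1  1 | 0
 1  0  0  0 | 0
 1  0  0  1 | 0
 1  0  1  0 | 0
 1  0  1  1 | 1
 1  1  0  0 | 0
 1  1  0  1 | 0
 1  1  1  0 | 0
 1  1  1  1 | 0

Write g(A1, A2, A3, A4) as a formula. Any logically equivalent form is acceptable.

g(A1, A2, A3, A4) = (((¬A1 ∧ A2) ∧ A3) ∧ ¬A4) ∨ (((A1 ∧ ¬A2) ∧ A3) ∧ A4)

Collect the rows where g=1 — (0,1,1,0), (1,0,1,1) — and write one minterm per row: ¬A1·A2·A3·¬A4, A1·¬A2·A3·A4. Their union (logical OR) reproduces the table exactly.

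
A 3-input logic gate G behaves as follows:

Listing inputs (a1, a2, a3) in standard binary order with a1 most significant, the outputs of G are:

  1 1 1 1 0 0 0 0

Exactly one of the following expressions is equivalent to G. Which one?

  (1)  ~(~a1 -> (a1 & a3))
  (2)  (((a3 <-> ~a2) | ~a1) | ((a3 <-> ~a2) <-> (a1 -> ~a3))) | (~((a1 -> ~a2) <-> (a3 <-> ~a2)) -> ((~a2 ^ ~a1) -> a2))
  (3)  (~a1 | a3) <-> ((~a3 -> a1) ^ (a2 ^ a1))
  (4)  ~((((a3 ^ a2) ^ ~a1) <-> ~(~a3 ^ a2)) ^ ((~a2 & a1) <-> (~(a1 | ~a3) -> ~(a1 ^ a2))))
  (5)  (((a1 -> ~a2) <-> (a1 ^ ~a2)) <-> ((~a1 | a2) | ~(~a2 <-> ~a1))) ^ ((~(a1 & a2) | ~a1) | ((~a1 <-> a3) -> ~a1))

1

(2) fails at (1,0,1): the formula yields 1, G is 0.
(3) fails at (0,0,0): the formula yields 0, G is 1.
(4) fails at (0,1,1): the formula yields 0, G is 1.
(5) fails at (0,0,0): the formula yields 0, G is 1.
(1) is the remaining candidate, and it agrees with G on all 8 inputs.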